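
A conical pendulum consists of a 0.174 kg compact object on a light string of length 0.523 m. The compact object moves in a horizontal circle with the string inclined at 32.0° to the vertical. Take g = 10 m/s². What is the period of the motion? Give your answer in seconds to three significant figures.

1.32 s

r = L sinθ = 0.2771 m. From T sinθ = mω²r and T cosθ = mg: tanθ = ω²r/g, so ω² = g tanθ / r = g/(L cosθ).
ω = √(g/(L cosθ)) = √(10.0/(0.523 × 0.8480)) = √22.55 = 4.748 rad/s.
Period = 2π/ω = 1.323 s.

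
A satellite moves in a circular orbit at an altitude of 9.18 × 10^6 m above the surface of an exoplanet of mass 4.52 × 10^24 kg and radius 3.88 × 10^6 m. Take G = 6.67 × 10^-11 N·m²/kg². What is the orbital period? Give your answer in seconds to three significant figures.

17100 s

r = R + h = 3.88 × 10^6 + 9.18 × 10^6 = 1.306 × 10^7 m. Gravity provides the centripetal force: G M m / r² = m v² / r ⇒ v = √(GM/r) = 4805 m/s.
T = 2πr/v = 2π × 1.306 × 10^7 / 4805 = 17080 s.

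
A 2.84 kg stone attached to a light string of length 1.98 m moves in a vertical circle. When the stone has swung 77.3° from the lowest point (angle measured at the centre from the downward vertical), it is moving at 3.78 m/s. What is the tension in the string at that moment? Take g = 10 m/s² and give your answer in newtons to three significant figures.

26.7 N

Take the radial direction toward the centre of the circle as positive. The component of the weight along the string toward the centre is −mg cos φ (φ measured from the bottom), so Newton's second law along the string gives T − mg cos φ = m v²/r.
cos 77.3° = 0.2198, so T = m(v²/r + g cos φ) = 2.84 × ((3.78)²/1.98 + 10.0 × 0.2198) = 2.84 × (7.216 + (2.198)) = 2.84 × 9.415 = 26.74 N.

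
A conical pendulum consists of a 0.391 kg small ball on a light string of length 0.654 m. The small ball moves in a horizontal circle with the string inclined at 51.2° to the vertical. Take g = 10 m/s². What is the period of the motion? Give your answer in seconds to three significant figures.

r = L sinθ = 0.5097 m. From T sinθ = mω²r and T cosθ = mg: tanθ = ω²r/g, so ω² = g tanθ / r = g/(L cosθ).
ω = √(g/(L cosθ)) = √(10.0/(0.654 × 0.6266)) = √24.40 = 4.940 rad/s.
Period = 2π/ω = 1.272 s.

1.27 s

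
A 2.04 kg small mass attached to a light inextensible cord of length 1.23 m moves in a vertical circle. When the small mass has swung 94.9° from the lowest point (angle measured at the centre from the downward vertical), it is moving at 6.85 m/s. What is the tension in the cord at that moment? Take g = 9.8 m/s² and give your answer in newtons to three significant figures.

76.1 N

Take the radial direction toward the centre of the circle as positive. The component of the weight along the string toward the centre is −mg cos φ (φ measured from the bottom), so Newton's second law along the string gives T − mg cos φ = m v²/r.
cos 94.9° = -0.08542, so T = m(v²/r + g cos φ) = 2.04 × ((6.85)²/1.23 + 9.8 × -0.08542) = 2.04 × (38.15 + (-0.8371)) = 2.04 × 37.31 = 76.12 N.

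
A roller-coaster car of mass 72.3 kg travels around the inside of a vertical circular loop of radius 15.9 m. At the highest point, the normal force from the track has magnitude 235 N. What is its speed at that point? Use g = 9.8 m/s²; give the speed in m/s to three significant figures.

At the top, N + mg = mv²/r, so v = √(r(N/m + g)) = √(15.9 × (235/72.3 + 9.8)) = √(15.9 × 13.05) = √207.5 = 14.40 m/s.

14.4 m/s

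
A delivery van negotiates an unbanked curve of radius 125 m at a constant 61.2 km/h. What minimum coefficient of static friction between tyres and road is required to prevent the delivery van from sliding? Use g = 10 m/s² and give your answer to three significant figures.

v = 61.2/3.6 = 17.00 m/s.
Friction provides the centripetal force: μ_s m g = m v²/r, so μ_s = v²/(g r) = (17.00)²/(10.0 × 125) = 289.0/1250 = 0.2312.

0.231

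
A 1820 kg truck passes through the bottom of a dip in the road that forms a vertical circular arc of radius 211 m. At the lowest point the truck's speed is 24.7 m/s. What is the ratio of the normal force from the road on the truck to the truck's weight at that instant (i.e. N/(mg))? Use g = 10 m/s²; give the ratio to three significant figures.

1.29

At the bottom, N − mg = mv²/r, so N = m(v²/r + g) and N/(mg) = v²/(rg) + 1 = (24.7)²/(211 × 10.0) + 1 = 0.2891 + 1 = 1.289.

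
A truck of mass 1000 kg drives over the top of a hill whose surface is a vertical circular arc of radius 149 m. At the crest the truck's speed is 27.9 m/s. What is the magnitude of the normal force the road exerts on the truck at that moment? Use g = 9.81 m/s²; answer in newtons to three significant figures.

At the crest the centripetal acceleration points downward (toward the centre of the arc), so mg − N = mv²/r.
N = m(g − v²/r) = 1000 × (9.81 − (27.9)²/149) = 1000 × (9.81 − 5.224) = 1000 × 4.586 = 4586 N.

4590 N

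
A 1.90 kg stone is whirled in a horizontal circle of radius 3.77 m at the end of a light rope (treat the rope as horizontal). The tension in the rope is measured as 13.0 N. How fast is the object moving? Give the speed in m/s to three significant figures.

5.08 m/s

T = m v²/r ⇒ v = √(T r / m) = √(13.0 × 3.77 / 1.90) = √25.79 = 5.079 m/s.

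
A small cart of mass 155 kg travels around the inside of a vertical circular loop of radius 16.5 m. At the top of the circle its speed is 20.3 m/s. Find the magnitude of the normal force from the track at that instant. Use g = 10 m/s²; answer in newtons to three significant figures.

2320 N

At the top, both N and the weight mg point inward (toward the centre), so N + mg = mv²/r.
N = m(v²/r − g) = 155 × ((20.3)²/16.5 − 10.0) = 155 × (24.98 − 10.0) = 155 × 14.98 = 2321 N.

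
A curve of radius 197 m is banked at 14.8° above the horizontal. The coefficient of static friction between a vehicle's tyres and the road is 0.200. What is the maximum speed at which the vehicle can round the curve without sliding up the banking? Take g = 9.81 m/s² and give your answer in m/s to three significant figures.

30.8 m/s

At the maximum speed, friction acts down the slope at its limiting value f = μN. Radially (horizontal, toward centre): N sinθ + μN cosθ = mv²/r. Vertically: N cosθ − μN sinθ = mg.
Dividing: v² = r g (sinθ + μcosθ)/(cosθ − μsinθ).
sinθ + μcosθ = 0.2554 + 0.200×0.9668 = 0.4488; cosθ − μsinθ = 0.9668 − 0.200×0.2554 = 0.9157.
v² = 197 × 9.81 × 0.4488/0.9157 = 947.2 m²/s², so v = 30.78 m/s.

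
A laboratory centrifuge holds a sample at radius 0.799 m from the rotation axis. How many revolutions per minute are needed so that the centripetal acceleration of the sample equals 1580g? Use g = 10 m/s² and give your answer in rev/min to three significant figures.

1340 rev/min

Require ω²r = 1580g, so ω = √(1580 × 10.0/0.799) = 140.6 rad/s.
In rev/min: ω × 60/(2π) = 140.6 × 60/(2π) = 1343 rev/min.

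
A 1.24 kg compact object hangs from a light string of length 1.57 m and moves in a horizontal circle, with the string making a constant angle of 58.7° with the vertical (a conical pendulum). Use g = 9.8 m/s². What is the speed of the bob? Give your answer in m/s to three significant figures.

The radius of the circle is r = L sinθ = 1.57 × sin 58.7° = 1.342 m.
Horizontally T sinθ = mv²/r and vertically T cosθ = mg, so tanθ = v²/(rg).
v = √(r g tanθ) = √(1.342 × 9.8 × 1.645) = √21.62 = 4.650 m/s.

4.65 m/s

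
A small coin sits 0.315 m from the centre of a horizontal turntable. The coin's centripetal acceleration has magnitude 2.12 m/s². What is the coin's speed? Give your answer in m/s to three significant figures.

0.817 m/s

a_c = v²/r ⇒ v = √(a_c · r) = √(2.12 × 0.315) = √0.6678 = 0.8172 m/s.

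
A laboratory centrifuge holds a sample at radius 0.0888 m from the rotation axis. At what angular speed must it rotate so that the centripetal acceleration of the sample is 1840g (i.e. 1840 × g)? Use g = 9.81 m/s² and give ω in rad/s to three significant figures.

451 rad/s

Centripetal acceleration a_c = ω²r. Setting ω²r = 1840g:
ω = √(1840g / r) = √(1840 × 9.81 / 0.0888) = √203300 = 450.9 rad/s.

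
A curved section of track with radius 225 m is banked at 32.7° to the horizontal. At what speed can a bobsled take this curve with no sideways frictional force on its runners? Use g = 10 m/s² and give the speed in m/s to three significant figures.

On a frictionless banked curve, N sinθ = mv²/r and N cosθ = mg, so tanθ = v²/(rg).
v = √(r g tanθ) = √(225 × 10.0 × tan 32.7°) = √(225 × 10.0 × 0.6420) = √1444 = 38.01 m/s.

38.0 m/s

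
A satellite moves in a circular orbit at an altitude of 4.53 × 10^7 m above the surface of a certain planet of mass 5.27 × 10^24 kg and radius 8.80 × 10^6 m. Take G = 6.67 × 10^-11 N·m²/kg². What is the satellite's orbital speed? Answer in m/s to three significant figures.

Orbital radius r = R + h = 8.80 × 10^6 + 4.53 × 10^7 = 5.410 × 10^7 m.
Gravity supplies the centripetal force: G M m / r² = m v² / r, so v = √(GM/r).
v = √(6.67 × 10^-11 × 5.27 × 10^24 / 5.410 × 10^7) = √(6.497 × 10^6) = 2549 m/s.

2550 m/s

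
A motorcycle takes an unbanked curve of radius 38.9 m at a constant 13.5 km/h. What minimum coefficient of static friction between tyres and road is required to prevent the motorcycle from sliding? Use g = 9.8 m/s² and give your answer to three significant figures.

0.0369

v = 13.5/3.6 = 3.750 m/s.
Friction provides the centripetal force: μ_s m g = m v²/r, so μ_s = v²/(g r) = (3.750)²/(9.8 × 38.9) = 14.06/381.2 = 0.03689.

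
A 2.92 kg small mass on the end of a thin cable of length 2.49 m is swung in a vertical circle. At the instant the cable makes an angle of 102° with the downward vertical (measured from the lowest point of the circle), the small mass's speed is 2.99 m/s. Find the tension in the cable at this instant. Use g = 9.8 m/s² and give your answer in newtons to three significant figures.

Take the radial direction toward the centre of the circle as positive. The component of the weight along the string toward the centre is −mg cos φ (φ measured from the bottom), so Newton's second law along the string gives T − mg cos φ = m v²/r.
cos 102° = -0.2079, so T = m(v²/r + g cos φ) = 2.92 × ((2.99)²/2.49 + 9.8 × -0.2079) = 2.92 × (3.590 + (-2.038)) = 2.92 × 1.553 = 4.534 N.

4.53 N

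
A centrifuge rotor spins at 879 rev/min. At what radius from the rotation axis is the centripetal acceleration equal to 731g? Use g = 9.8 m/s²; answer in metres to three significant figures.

0.845 m

ω = 879 rev/min × 2π/60 = 92.05 rad/s.
a_c = ω²r = 731g ⇒ r = 731 × 9.8 / (92.05)² = 7164/8473 = 0.8455 m.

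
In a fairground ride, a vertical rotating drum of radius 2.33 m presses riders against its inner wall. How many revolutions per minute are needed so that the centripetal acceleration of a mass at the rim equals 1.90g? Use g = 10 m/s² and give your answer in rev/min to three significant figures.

27.3 rev/min

Require ω²r = 1.90g, so ω = √(1.90 × 10.0/2.33) = 2.856 rad/s.
In rev/min: ω × 60/(2π) = 2.856 × 60/(2π) = 27.27 rev/min.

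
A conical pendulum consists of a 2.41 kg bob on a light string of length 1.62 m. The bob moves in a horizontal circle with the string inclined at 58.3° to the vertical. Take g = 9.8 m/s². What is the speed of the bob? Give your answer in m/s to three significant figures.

The radius of the circle is r = L sinθ = 1.62 × sin 58.3° = 1.378 m.
Horizontally T sinθ = mv²/r and vertically T cosθ = mg, so tanθ = v²/(rg).
v = √(r g tanθ) = √(1.378 × 9.8 × 1.619) = √21.87 = 4.677 m/s.

4.68 m/s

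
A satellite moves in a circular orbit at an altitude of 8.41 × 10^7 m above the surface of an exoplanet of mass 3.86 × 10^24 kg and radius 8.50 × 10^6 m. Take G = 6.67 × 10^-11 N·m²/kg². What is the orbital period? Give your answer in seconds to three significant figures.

349000 s

r = R + h = 8.50 × 10^6 + 8.41 × 10^7 = 9.260 × 10^7 m. Gravity provides the centripetal force: G M m / r² = m v² / r ⇒ v = √(GM/r) = 1667 m/s.
T = 2πr/v = 2π × 9.260 × 10^7 / 1667 = 348900 s.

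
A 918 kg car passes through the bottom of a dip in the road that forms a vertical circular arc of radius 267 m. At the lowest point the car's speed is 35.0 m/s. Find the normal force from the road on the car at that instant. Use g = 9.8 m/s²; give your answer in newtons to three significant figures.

At the lowest point, N points up (toward the centre) and the weight mg points down (away from the centre), so the net inward force is N − mg = mv²/r.
N = m(v²/r + g) = 918 × ((35.0)²/267 + 9.8) = 918 × (4.588 + 9.8) = 918 × 14.39 = 13210 N.

13200 N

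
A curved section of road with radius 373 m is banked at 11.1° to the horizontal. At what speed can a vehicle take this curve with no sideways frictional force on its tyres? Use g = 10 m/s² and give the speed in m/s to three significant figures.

On a frictionless banked curve, N sinθ = mv²/r and N cosθ = mg, so tanθ = v²/(rg).
v = √(r g tanθ) = √(373 × 10.0 × tan 11.1°) = √(373 × 10.0 × 0.1962) = √731.8 = 27.05 m/s.

27.1 m/s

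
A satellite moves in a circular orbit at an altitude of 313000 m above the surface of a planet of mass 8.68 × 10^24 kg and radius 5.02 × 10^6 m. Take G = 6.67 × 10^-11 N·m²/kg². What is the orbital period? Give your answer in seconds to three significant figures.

r = R + h = 5.02 × 10^6 + 313000 = 5.333 × 10^6 m. Gravity provides the centripetal force: G M m / r² = m v² / r ⇒ v = √(GM/r) = 10420 m/s.
T = 2πr/v = 2π × 5.333 × 10^6 / 10420 = 3216 s.

3220 s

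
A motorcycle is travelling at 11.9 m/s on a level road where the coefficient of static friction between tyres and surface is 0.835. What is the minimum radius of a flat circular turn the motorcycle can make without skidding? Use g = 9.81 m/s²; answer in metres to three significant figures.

At the limit, μ_s m g = m v²/r, so r_min = v²/(μ_s g) = (11.9)²/(0.835 × 9.81) = 141.6/8.191 = 17.29 m.

17.3 m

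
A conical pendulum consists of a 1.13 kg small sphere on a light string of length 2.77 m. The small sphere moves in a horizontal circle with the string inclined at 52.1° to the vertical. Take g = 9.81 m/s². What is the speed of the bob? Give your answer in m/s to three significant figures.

The radius of the circle is r = L sinθ = 2.77 × sin 52.1° = 2.186 m.
Horizontally T sinθ = mv²/r and vertically T cosθ = mg, so tanθ = v²/(rg).
v = √(r g tanθ) = √(2.186 × 9.81 × 1.285) = √27.54 = 5.248 m/s.

5.25 m/s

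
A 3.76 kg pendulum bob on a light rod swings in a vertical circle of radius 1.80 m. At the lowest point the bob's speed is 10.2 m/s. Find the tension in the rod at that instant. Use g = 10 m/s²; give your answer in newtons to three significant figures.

255 N

At the lowest point, T points up (toward the centre) and the weight mg points down (away from the centre), so the net inward force is T − mg = mv²/r.
T = m(v²/r + g) = 3.76 × ((10.2)²/1.80 + 10.0) = 3.76 × (57.80 + 10.0) = 3.76 × 67.80 = 254.9 N.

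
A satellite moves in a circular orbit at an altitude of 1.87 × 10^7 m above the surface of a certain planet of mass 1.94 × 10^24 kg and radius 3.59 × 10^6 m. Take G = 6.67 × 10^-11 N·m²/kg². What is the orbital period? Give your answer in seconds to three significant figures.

r = R + h = 3.59 × 10^6 + 1.87 × 10^7 = 2.229 × 10^7 m. Gravity provides the centripetal force: G M m / r² = m v² / r ⇒ v = √(GM/r) = 2409 m/s.
T = 2πr/v = 2π × 2.229 × 10^7 / 2409 = 58130 s.

58100 s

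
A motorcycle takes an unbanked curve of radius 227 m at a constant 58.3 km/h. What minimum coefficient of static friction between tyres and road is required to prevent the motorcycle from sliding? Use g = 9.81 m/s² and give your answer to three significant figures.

v = 58.3/3.6 = 16.19 m/s.
Friction provides the centripetal force: μ_s m g = m v²/r, so μ_s = v²/(g r) = (16.19)²/(9.81 × 227) = 262.3/2227 = 0.1178.

0.118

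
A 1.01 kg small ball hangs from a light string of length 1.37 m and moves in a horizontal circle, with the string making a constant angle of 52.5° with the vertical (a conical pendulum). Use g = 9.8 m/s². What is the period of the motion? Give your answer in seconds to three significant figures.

r = L sinθ = 1.087 m. From T sinθ = mω²r and T cosθ = mg: tanθ = ω²r/g, so ω² = g tanθ / r = g/(L cosθ).
ω = √(g/(L cosθ)) = √(9.8/(1.37 × 0.6088)) = √11.75 = 3.428 rad/s.
Period = 2π/ω = 1.833 s.

1.83 s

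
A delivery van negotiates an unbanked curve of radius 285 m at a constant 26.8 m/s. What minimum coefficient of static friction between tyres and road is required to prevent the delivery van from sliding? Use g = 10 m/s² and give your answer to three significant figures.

0.252

Friction provides the centripetal force: μ_s m g = m v²/r, so μ_s = v²/(g r) = (26.80)²/(10.0 × 285) = 718.2/2850 = 0.2520.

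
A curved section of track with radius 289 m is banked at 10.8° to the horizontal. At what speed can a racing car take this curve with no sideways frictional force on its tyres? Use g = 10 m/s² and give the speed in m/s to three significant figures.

On a frictionless banked curve, N sinθ = mv²/r and N cosθ = mg, so tanθ = v²/(rg).
v = √(r g tanθ) = √(289 × 10.0 × tan 10.8°) = √(289 × 10.0 × 0.1908) = √551.3 = 23.48 m/s.

23.5 m/s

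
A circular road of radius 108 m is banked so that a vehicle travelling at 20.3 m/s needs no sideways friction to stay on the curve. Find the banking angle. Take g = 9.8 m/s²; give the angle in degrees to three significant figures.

21.3°

With no friction, the horizontal component of the normal force provides the centripetal force: N sinθ = mv²/r, while N cosθ = mg vertically.
Dividing: tanθ = v²/(r g) = (20.3)²/(108 × 9.8) = 412.1/1058 = 0.3894.
θ = arctan(0.3894) = 21.27°.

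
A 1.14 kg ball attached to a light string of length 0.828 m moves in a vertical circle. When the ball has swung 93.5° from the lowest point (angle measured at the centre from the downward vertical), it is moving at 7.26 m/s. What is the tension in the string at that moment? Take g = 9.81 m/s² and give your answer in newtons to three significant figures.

71.9 N

Take the radial direction toward the centre of the circle as positive. The component of the weight along the string toward the centre is −mg cos φ (φ measured from the bottom), so Newton's second law along the string gives T − mg cos φ = m v²/r.
cos 93.5° = -0.06105, so T = m(v²/r + g cos φ) = 1.14 × ((7.26)²/0.828 + 9.81 × -0.06105) = 1.14 × (63.66 + (-0.5989)) = 1.14 × 63.06 = 71.89 N.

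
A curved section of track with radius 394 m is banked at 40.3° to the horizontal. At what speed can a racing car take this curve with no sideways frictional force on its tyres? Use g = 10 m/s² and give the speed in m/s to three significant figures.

On a frictionless banked curve, N sinθ = mv²/r and N cosθ = mg, so tanθ = v²/(rg).
v = √(r g tanθ) = √(394 × 10.0 × tan 40.3°) = √(394 × 10.0 × 0.8481) = √3341 = 57.80 m/s.

57.8 m/s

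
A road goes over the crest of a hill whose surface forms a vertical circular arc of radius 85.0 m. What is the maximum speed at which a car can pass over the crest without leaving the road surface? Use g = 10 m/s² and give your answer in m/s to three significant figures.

At the crest the centre of the circle is below the car, so the net downward (centripetal) force is mg − N = mv²/r.
The car leaves the road when N → 0, giving v_max = √(g r) = √(10.0 × 85.0) = 29.15 m/s.

29.2 m/s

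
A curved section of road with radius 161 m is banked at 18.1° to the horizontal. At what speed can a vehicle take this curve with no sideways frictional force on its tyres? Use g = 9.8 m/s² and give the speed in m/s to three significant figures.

22.7 m/s

On a frictionless banked curve, N sinθ = mv²/r and N cosθ = mg, so tanθ = v²/(rg).
v = √(r g tanθ) = √(161 × 9.8 × tan 18.1°) = √(161 × 9.8 × 0.3269) = √515.7 = 22.71 m/s.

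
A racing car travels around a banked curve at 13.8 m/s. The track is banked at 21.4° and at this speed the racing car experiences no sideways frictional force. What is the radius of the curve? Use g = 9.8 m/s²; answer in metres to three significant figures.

Frictionless banking: tanθ = v²/(rg), so r = v²/(g tanθ).
r = (13.8)²/(9.8 × tan 21.4°) = 190.4/(9.8 × 0.3919) = 190.4/3.841 = 49.59 m.

49.6 m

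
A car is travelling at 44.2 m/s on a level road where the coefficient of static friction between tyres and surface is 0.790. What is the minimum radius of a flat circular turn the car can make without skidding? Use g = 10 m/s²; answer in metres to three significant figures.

247 m

At the limit, μ_s m g = m v²/r, so r_min = v²/(μ_s g) = (44.2)²/(0.790 × 10.0) = 1954/7.900 = 247.3 m.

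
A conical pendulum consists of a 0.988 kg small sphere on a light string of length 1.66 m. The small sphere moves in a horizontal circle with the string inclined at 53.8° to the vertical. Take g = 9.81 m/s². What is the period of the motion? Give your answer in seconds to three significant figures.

r = L sinθ = 1.340 m. From T sinθ = mω²r and T cosθ = mg: tanθ = ω²r/g, so ω² = g tanθ / r = g/(L cosθ).
ω = √(g/(L cosθ)) = √(9.81/(1.66 × 0.5906)) = √10.01 = 3.163 rad/s.
Period = 2π/ω = 1.986 s.

1.99 s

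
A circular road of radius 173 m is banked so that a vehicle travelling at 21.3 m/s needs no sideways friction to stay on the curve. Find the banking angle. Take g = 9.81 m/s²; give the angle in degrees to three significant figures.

15.0°

With no friction, the horizontal component of the normal force provides the centripetal force: N sinθ = mv²/r, while N cosθ = mg vertically.
Dividing: tanθ = v²/(r g) = (21.3)²/(173 × 9.81) = 453.7/1697 = 0.2673.
θ = arctan(0.2673) = 14.97°.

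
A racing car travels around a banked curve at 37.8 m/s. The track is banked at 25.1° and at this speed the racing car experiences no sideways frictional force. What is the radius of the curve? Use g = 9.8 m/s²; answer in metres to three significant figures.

Frictionless banking: tanθ = v²/(rg), so r = v²/(g tanθ).
r = (37.8)²/(9.8 × tan 25.1°) = 1429/(9.8 × 0.4684) = 1429/4.591 = 311.2 m.

311 m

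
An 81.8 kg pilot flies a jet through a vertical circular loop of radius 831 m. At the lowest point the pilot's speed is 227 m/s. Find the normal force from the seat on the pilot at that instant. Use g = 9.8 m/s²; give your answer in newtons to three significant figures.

At the lowest point, N points up (toward the centre) and the weight mg points down (away from the centre), so the net inward force is N − mg = mv²/r.
N = m(v²/r + g) = 81.8 × ((227)²/831 + 9.8) = 81.8 × (62.01 + 9.8) = 81.8 × 71.81 = 5874 N.

5870 N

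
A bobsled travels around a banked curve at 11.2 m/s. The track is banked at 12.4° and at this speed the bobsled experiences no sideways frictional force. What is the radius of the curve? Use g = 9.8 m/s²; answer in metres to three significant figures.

Frictionless banking: tanθ = v²/(rg), so r = v²/(g tanθ).
r = (11.2)²/(9.8 × tan 12.4°) = 125.4/(9.8 × 0.2199) = 125.4/2.155 = 58.22 m.

58.2 m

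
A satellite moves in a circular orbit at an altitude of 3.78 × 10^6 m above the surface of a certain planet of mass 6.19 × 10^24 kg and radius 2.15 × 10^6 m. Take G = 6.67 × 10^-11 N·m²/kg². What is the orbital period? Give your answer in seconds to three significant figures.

4470 s

r = R + h = 2.15 × 10^6 + 3.78 × 10^6 = 5.930 × 10^6 m. Gravity provides the centripetal force: G M m / r² = m v² / r ⇒ v = √(GM/r) = 8344 m/s.
T = 2πr/v = 2π × 5.930 × 10^6 / 8344 = 4465 s.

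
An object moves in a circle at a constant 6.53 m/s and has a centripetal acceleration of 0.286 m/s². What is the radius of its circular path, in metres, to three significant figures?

149 m

a_c = v²/r ⇒ r = v²/a_c = (6.53)²/0.286 = 42.64/0.286 = 149.1 m.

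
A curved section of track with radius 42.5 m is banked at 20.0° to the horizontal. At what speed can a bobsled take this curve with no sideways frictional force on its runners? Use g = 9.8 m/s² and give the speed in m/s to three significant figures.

On a frictionless banked curve, N sinθ = mv²/r and N cosθ = mg, so tanθ = v²/(rg).
v = √(r g tanθ) = √(42.5 × 9.8 × tan 20.0°) = √(42.5 × 9.8 × 0.3640) = √151.6 = 12.31 m/s.

12.3 m/s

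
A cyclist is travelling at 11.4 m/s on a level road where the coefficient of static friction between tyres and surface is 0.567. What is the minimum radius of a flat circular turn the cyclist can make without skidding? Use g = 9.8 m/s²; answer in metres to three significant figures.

23.4 m

At the limit, μ_s m g = m v²/r, so r_min = v²/(μ_s g) = (11.4)²/(0.567 × 9.8) = 130.0/5.557 = 23.39 m.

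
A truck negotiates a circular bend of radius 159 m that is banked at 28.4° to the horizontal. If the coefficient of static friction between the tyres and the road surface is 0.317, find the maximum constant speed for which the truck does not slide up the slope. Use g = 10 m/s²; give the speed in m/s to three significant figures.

At the maximum speed, friction acts down the slope at its limiting value f = μN. Radially (horizontal, toward centre): N sinθ + μN cosθ = mv²/r. Vertically: N cosθ − μN sinθ = mg.
Dividing: v² = r g (sinθ + μcosθ)/(cosθ − μsinθ).
sinθ + μcosθ = 0.4756 + 0.317×0.8796 = 0.7545; cosθ − μsinθ = 0.8796 − 0.317×0.4756 = 0.7289.
v² = 159 × 10.0 × 0.7545/0.7289 = 1646 m²/s², so v = 40.57 m/s.

40.6 m/s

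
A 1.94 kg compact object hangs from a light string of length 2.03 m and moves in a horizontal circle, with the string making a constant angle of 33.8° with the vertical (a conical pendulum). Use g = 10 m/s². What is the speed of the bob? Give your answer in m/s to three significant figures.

2.75 m/s

The radius of the circle is r = L sinθ = 2.03 × sin 33.8° = 1.129 m.
Horizontally T sinθ = mv²/r and vertically T cosθ = mg, so tanθ = v²/(rg).
v = √(r g tanθ) = √(1.129 × 10.0 × 0.6694) = √7.560 = 2.750 m/s.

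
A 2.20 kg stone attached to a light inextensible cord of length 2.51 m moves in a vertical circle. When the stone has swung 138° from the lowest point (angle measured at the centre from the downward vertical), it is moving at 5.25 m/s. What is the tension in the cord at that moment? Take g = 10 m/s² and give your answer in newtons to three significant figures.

Take the radial direction toward the centre of the circle as positive. The component of the weight along the string toward the centre is −mg cos φ (φ measured from the bottom), so Newton's second law along the string gives T − mg cos φ = m v²/r.
cos 138° = -0.7431, so T = m(v²/r + g cos φ) = 2.20 × ((5.25)²/2.51 + 10.0 × -0.7431) = 2.20 × (10.98 + (-7.431)) = 2.20 × 3.550 = 7.809 N.

7.81 N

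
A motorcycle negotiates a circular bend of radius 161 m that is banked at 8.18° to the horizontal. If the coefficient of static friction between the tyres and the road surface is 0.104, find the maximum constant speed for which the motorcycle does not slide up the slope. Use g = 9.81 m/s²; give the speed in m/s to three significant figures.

19.9 m/s

At the maximum speed, friction acts down the slope at its limiting value f = μN. Radially (horizontal, toward centre): N sinθ + μN cosθ = mv²/r. Vertically: N cosθ − μN sinθ = mg.
Dividing: v² = r g (sinθ + μcosθ)/(cosθ − μsinθ).
sinθ + μcosθ = 0.1423 + 0.104×0.9898 = 0.2452; cosθ − μsinθ = 0.9898 − 0.104×0.1423 = 0.9750.
v² = 161 × 9.81 × 0.2452/0.9750 = 397.2 m²/s², so v = 19.93 m/s.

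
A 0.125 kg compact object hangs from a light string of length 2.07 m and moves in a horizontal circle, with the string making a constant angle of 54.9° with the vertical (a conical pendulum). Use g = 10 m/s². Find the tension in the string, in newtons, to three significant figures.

Vertically the bob has no acceleration, so T cosθ = mg.
T = mg/cosθ = 0.125 × 10.0 / cos 54.9° = 1.250/0.5750 = 2.174 N.

2.17 N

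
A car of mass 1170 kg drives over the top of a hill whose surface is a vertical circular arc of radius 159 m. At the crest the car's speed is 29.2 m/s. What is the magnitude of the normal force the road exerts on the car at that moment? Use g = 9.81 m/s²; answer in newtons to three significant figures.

5200 N

At the crest the centripetal acceleration points downward (toward the centre of the arc), so mg − N = mv²/r.
N = m(g − v²/r) = 1170 × (9.81 − (29.2)²/159) = 1170 × (9.81 − 5.363) = 1170 × 4.447 = 5204 N.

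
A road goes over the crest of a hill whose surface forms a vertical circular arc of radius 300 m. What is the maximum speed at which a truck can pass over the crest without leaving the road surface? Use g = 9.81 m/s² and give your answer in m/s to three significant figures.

At the crest the centre of the circle is below the truck, so the net downward (centripetal) force is mg − N = mv²/r.
The truck leaves the road when N → 0, giving v_max = √(g r) = √(9.81 × 300) = 54.25 m/s.

54.2 m/s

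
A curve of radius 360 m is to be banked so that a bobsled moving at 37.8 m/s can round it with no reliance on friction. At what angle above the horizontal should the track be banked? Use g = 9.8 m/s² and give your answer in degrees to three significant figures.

With no friction, the horizontal component of the normal force provides the centripetal force: N sinθ = mv²/r, while N cosθ = mg vertically.
Dividing: tanθ = v²/(r g) = (37.8)²/(360 × 9.8) = 1429/3528 = 0.4050.
θ = arctan(0.4050) = 22.05°.

22.0°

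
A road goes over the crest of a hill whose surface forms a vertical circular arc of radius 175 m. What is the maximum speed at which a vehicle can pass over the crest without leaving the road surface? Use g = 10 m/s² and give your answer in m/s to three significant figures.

41.8 m/s

At the crest the centre of the circle is below the vehicle, so the net downward (centripetal) force is mg − N = mv²/r.
The vehicle leaves the road when N → 0, giving v_max = √(g r) = √(10.0 × 175) = 41.83 m/s.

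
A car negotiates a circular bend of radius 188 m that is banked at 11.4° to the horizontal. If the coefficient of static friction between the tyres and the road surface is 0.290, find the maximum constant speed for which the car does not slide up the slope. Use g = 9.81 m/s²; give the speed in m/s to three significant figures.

At the maximum speed, friction acts down the slope at its limiting value f = μN. Radially (horizontal, toward centre): N sinθ + μN cosθ = mv²/r. Vertically: N cosθ − μN sinθ = mg.
Dividing: v² = r g (sinθ + μcosθ)/(cosθ − μsinθ).
sinθ + μcosθ = 0.1977 + 0.290×0.9803 = 0.4819; cosθ − μsinθ = 0.9803 − 0.290×0.1977 = 0.9230.
v² = 188 × 9.81 × 0.4819/0.9230 = 963.0 m²/s², so v = 31.03 m/s.

31.0 m/s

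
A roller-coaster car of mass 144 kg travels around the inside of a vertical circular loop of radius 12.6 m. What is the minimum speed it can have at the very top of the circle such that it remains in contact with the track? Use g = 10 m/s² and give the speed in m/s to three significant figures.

11.2 m/s

At the highest point the centre is directly below, so both the weight and N act inward: N + mg = mv²/r.
At minimum speed N → 0, so mg = mv_min²/r ⇒ v_min = √(g r) = √(10.0 × 12.6) = 11.22 m/s.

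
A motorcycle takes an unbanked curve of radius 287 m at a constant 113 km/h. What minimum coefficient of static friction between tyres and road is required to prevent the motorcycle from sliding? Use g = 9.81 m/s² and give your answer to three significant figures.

v = 113/3.6 = 31.39 m/s.
Friction provides the centripetal force: μ_s m g = m v²/r, so μ_s = v²/(g r) = (31.39)²/(9.81 × 287) = 985.3/2815 = 0.3499.

0.350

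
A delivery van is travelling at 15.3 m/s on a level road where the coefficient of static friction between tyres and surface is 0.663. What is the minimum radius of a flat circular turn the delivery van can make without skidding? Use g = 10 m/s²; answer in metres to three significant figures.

35.3 m

At the limit, μ_s m g = m v²/r, so r_min = v²/(μ_s g) = (15.3)²/(0.663 × 10.0) = 234.1/6.630 = 35.31 m.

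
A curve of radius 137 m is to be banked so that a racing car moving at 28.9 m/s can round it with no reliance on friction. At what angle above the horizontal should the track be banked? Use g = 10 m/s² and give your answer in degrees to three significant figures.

31.4°

With no friction, the horizontal component of the normal force provides the centripetal force: N sinθ = mv²/r, while N cosθ = mg vertically.
Dividing: tanθ = v²/(r g) = (28.9)²/(137 × 10.0) = 835.2/1370 = 0.6096.
θ = arctan(0.6096) = 31.37°.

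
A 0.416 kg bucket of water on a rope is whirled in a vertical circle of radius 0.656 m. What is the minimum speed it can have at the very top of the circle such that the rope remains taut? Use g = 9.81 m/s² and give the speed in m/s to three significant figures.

2.54 m/s

At the top, both weight mg and T point toward the centre: T + mg = mv²/r.
At minimum speed T → 0, so mg = mv_min²/r ⇒ v_min = √(g r) = √(9.81 × 0.656) = 2.537 m/s.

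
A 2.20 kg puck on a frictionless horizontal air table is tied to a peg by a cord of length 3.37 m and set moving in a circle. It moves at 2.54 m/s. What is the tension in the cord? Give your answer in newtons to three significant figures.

The tension is the only horizontal force, so it supplies the full centripetal force: T = m v²/r = 2.20 × (2.540)²/3.37 = 2.20 × 6.452/3.37 = 4.212 N.

4.21 N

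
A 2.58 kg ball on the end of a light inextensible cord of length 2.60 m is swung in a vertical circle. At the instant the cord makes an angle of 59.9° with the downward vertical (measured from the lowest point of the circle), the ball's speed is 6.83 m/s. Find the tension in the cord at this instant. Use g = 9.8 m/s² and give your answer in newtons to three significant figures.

59.0 N

Take the radial direction toward the centre of the circle as positive. The component of the weight along the string toward the centre is −mg cos φ (φ measured from the bottom), so Newton's second law along the string gives T − mg cos φ = m v²/r.
cos 59.9° = 0.5015, so T = m(v²/r + g cos φ) = 2.58 × ((6.83)²/2.60 + 9.8 × 0.5015) = 2.58 × (17.94 + (4.915)) = 2.58 × 22.86 = 58.97 N.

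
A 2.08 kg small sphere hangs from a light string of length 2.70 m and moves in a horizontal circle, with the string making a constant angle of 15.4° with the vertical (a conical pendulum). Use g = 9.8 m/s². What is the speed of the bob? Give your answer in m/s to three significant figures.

The radius of the circle is r = L sinθ = 2.70 × sin 15.4° = 0.7170 m.
Horizontally T sinθ = mv²/r and vertically T cosθ = mg, so tanθ = v²/(rg).
v = √(r g tanθ) = √(0.7170 × 9.8 × 0.2754) = √1.935 = 1.391 m/s.

1.39 m/s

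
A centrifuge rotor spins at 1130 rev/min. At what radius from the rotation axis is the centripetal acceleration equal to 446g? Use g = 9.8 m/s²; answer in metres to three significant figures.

ω = 1130 rev/min × 2π/60 = 118.3 rad/s.
a_c = ω²r = 446g ⇒ r = 446 × 9.8 / (118.3)² = 4371/14000 = 0.3121 m.

0.312 m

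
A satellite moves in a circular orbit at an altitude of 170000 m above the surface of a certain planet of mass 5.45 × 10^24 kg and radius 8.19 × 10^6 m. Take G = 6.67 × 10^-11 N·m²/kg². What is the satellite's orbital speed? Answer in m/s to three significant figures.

6590 m/s

Orbital radius r = R + h = 8.19 × 10^6 + 170000 = 8.360 × 10^6 m.
Gravity supplies the centripetal force: G M m / r² = m v² / r, so v = √(GM/r).
v = √(6.67 × 10^-11 × 5.45 × 10^24 / 8.360 × 10^6) = √(4.348 × 10^7) = 6594 m/s.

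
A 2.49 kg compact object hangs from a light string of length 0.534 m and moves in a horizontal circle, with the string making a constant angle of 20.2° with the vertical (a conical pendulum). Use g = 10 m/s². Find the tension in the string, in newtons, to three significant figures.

Vertically the bob has no acceleration, so T cosθ = mg.
T = mg/cosθ = 2.49 × 10.0 / cos 20.2° = 24.90/0.9385 = 26.53 N.

26.5 N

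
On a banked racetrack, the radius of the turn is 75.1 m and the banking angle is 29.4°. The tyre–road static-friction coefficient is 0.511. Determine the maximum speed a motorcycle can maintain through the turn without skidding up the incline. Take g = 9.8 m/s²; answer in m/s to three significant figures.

33.3 m/s

At the maximum speed, friction acts down the slope at its limiting value f = μN. Radially (horizontal, toward centre): N sinθ + μN cosθ = mv²/r. Vertically: N cosθ − μN sinθ = mg.
Dividing: v² = r g (sinθ + μcosθ)/(cosθ − μsinθ).
sinθ + μcosθ = 0.4909 + 0.511×0.8712 = 0.9361; cosθ − μsinθ = 0.8712 − 0.511×0.4909 = 0.6204.
v² = 75.1 × 9.8 × 0.9361/0.6204 = 1111 m²/s², so v = 33.32 m/s.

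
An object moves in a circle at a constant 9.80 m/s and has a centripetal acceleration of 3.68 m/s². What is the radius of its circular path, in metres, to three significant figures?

a_c = v²/r ⇒ r = v²/a_c = (9.80)²/3.68 = 96.04/3.68 = 26.10 m.

26.1 m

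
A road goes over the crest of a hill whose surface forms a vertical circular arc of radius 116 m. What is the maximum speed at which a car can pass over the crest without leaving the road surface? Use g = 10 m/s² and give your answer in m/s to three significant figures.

34.1 m/s

At the crest the centre of the circle is below the car, so the net downward (centripetal) force is mg − N = mv²/r.
The car leaves the road when N → 0, giving v_max = √(g r) = √(10.0 × 116) = 34.06 m/s.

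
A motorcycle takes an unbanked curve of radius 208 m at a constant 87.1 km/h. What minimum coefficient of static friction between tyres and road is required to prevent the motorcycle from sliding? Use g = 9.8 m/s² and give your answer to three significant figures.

0.287

v = 87.1/3.6 = 24.19 m/s.
Friction provides the centripetal force: μ_s m g = m v²/r, so μ_s = v²/(g r) = (24.19)²/(9.8 × 208) = 585.4/2038 = 0.2872.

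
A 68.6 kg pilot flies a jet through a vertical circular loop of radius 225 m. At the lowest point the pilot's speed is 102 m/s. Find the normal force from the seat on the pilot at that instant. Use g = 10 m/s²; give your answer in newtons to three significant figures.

3860 N

At the lowest point, N points up (toward the centre) and the weight mg points down (away from the centre), so the net inward force is N − mg = mv²/r.
N = m(v²/r + g) = 68.6 × ((102)²/225 + 10.0) = 68.6 × (46.24 + 10.0) = 68.6 × 56.24 = 3858 N.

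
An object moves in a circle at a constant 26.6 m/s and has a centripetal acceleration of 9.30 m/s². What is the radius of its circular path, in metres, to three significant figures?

76.1 m

a_c = v²/r ⇒ r = v²/a_c = (26.6)²/9.30 = 707.6/9.30 = 76.08 m.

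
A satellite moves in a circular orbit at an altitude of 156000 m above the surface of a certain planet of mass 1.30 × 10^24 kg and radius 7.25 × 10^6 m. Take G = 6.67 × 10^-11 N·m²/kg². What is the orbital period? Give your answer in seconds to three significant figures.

13600 s

r = R + h = 7.25 × 10^6 + 156000 = 7.406 × 10^6 m. Gravity provides the centripetal force: G M m / r² = m v² / r ⇒ v = √(GM/r) = 3422 m/s.
T = 2πr/v = 2π × 7.406 × 10^6 / 3422 = 13600 s.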